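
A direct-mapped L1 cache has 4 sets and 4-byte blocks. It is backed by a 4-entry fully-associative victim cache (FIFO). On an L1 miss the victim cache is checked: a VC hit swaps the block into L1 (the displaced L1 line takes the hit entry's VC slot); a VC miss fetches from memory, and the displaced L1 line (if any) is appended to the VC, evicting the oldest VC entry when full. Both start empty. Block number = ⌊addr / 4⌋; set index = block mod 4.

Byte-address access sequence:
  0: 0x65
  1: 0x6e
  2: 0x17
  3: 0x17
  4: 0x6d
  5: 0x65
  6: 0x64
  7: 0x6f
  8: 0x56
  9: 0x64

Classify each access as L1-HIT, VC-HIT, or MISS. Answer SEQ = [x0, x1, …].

SEQ = [MISS, MISS, MISS, L1-HIT, L1-HIT, VC-HIT, L1-HIT, L1-HIT, MISS, VC-HIT]

  [0] addr=0x65 blk=25 s=1: MISS | VC []
  [1] addr=0x6e blk=27 s=3: MISS | VC []
  [2] addr=0x17 blk=5 s=1: MISS | VC [25]
  [3] addr=0x17 blk=5 s=1: L1-HIT | VC [25]
  [4] addr=0x6d blk=27 s=3: L1-HIT | VC [25]
  [5] addr=0x65 blk=25 s=1: VC-HIT | VC [5]
  [6] addr=0x64 blk=25 s=1: L1-HIT | VC [5]
  [7] addr=0x6f blk=27 s=3: L1-HIT | VC [5]
  [8] addr=0x56 blk=21 s=1: MISS | VC [5, 25]
  [9] addr=0x64 blk=25 s=1: VC-HIT | VC [5, 21]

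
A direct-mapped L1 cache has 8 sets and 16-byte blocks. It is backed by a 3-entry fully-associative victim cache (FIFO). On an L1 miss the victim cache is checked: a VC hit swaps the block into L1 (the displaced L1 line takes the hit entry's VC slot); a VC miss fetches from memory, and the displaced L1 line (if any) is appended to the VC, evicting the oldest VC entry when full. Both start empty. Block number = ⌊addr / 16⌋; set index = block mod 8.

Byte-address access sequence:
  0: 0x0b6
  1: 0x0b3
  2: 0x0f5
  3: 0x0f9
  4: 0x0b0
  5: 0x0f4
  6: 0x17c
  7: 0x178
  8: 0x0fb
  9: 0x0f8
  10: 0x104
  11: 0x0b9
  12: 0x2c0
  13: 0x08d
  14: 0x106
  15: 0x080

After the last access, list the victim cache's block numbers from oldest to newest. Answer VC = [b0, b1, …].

0: 0xb6 (blk 11, set 3) → MISS  vc=[]
1: 0xb3 (blk 11, set 3) → L1-HIT  vc=[]
2: 0xf5 (blk 15, set 7) → MISS  vc=[]
3: 0xf9 (blk 15, set 7) → L1-HIT  vc=[]
4: 0xb0 (blk 11, set 3) → L1-HIT  vc=[]
5: 0xf4 (blk 15, set 7) → L1-HIT  vc=[]
6: 0x17c (blk 23, set 7) → MISS  vc=[15]
7: 0x178 (blk 23, set 7) → L1-HIT  vc=[15]
8: 0xfb (blk 15, set 7) → VC-HIT  vc=[23]
9: 0xf8 (blk 15, set 7) → L1-HIT  vc=[23]
10: 0x104 (blk 16, set 0) → MISS  vc=[23]
11: 0xb9 (blk 11, set 3) → L1-HIT  vc=[23]
12: 0x2c0 (blk 44, set 4) → MISS  vc=[23]
13: 0x8d (blk 8, set 0) → MISS  vc=[23, 16]
14: 0x106 (blk 16, set 0) → VC-HIT  vc=[23, 8]
15: 0x80 (blk 8, set 0) → VC-HIT  vc=[23, 16]

VC = [23, 16]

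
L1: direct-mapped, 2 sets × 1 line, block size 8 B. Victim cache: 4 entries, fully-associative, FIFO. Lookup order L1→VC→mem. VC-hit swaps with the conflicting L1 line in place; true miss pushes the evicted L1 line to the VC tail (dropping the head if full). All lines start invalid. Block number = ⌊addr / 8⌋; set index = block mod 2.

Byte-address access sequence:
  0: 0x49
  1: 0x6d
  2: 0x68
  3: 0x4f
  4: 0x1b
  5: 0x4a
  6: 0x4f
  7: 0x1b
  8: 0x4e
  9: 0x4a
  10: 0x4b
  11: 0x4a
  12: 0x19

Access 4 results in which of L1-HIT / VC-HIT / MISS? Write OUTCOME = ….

OUTCOME = MISS

  [0] addr=0x49 blk=9 s=1: MISS | VC []
  [1] addr=0x6d blk=13 s=1: MISS | VC [9]
  [2] addr=0x68 blk=13 s=1: L1-HIT | VC [9]
  [3] addr=0x4f blk=9 s=1: VC-HIT | VC [13]
  [4] addr=0x1b blk=3 s=1: MISS | VC [13, 9]
  [5] addr=0x4a blk=9 s=1: VC-HIT | VC [13, 3]
  [6] addr=0x4f blk=9 s=1: L1-HIT | VC [13, 3]
  [7] addr=0x1b blk=3 s=1: VC-HIT | VC [13, 9]
  [8] addr=0x4e blk=9 s=1: VC-HIT | VC [13, 3]
  [9] addr=0x4a blk=9 s=1: L1-HIT | VC [13, 3]
  [10] addr=0x4b blk=9 s=1: L1-HIT | VC [13, 3]
  [11] addr=0x4a blk=9 s=1: L1-HIT | VC [13, 3]
  [12] addr=0x19 blk=3 s=1: VC-HIT | VC [13, 9]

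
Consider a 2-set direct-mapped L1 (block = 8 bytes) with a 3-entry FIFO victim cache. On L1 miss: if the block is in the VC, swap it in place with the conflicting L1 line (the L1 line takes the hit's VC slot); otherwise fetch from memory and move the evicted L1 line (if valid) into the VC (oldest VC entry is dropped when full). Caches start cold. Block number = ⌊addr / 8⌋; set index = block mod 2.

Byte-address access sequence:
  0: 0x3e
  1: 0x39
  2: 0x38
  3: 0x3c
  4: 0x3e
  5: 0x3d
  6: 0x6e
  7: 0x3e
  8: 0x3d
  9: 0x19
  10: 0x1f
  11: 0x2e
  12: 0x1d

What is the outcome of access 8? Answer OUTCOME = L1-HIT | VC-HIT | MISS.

#0 0x3e→b7/s1 MISS; vc=[]
#1 0x39→b7/s1 L1-HIT; vc=[]
#2 0x38→b7/s1 L1-HIT; vc=[]
#3 0x3c→b7/s1 L1-HIT; vc=[]
#4 0x3e→b7/s1 L1-HIT; vc=[]
#5 0x3d→b7/s1 L1-HIT; vc=[]
#6 0x6e→b13/s1 MISS; vc=[7]
#7 0x3e→b7/s1 VC-HIT; vc=[13]
#8 0x3d→b7/s1 L1-HIT; vc=[13]
#9 0x19→b3/s1 MISS; vc=[13,7]
#10 0x1f→b3/s1 L1-HIT; vc=[13,7]
#11 0x2e→b5/s1 MISS; vc=[13,7,3]
#12 0x1d→b3/s1 VC-HIT; vc=[13,7,5]

OUTCOME = L1-HIT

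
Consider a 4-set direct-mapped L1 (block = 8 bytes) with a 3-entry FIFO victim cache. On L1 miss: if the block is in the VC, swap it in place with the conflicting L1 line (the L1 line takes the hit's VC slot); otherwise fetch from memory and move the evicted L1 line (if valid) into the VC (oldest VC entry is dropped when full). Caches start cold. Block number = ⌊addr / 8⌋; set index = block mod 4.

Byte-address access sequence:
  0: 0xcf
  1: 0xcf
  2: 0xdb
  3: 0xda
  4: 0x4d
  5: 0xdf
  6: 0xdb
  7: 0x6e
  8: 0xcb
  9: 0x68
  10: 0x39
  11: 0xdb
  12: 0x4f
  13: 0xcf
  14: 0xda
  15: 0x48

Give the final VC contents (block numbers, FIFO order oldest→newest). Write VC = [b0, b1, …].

0: 0xcf (blk 25, set 1) → MISS  vc=[]
1: 0xcf (blk 25, set 1) → L1-HIT  vc=[]
2: 0xdb (blk 27, set 3) → MISS  vc=[]
3: 0xda (blk 27, set 3) → L1-HIT  vc=[]
4: 0x4d (blk 9, set 1) → MISS  vc=[25]
5: 0xdf (blk 27, set 3) → L1-HIT  vc=[25]
6: 0xdb (blk 27, set 3) → L1-HIT  vc=[25]
7: 0x6e (blk 13, set 1) → MISS  vc=[25, 9]
8: 0xcb (blk 25, set 1) → VC-HIT  vc=[13, 9]
9: 0x68 (blk 13, set 1) → VC-HIT  vc=[25, 9]
10: 0x39 (blk 7, set 3) → MISS  vc=[25, 9, 27]
11: 0xdb (blk 27, set 3) → VC-HIT  vc=[25, 9, 7]
12: 0x4f (blk 9, set 1) → VC-HIT  vc=[25, 13, 7]
13: 0xcf (blk 25, set 1) → VC-HIT  vc=[9, 13, 7]
14: 0xda (blk 27, set 3) → L1-HIT  vc=[9, 13, 7]
15: 0x48 (blk 9, set 1) → VC-HIT  vc=[25, 13, 7]

VC = [25, 13, 7]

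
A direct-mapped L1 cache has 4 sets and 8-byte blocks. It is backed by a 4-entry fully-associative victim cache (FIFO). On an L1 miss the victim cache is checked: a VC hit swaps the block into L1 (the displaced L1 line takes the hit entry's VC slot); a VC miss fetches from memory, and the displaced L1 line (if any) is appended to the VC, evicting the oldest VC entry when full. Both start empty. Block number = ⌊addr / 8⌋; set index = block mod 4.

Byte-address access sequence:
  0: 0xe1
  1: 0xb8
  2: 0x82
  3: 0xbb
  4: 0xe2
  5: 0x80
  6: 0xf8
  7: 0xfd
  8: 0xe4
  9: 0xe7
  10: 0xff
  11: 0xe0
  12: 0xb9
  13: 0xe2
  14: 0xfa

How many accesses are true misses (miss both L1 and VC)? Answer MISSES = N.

MISSES = 4

0: 0xe1 (blk 28, set 0) → MISS  vc=[]
1: 0xb8 (blk 23, set 3) → MISS  vc=[]
2: 0x82 (blk 16, set 0) → MISS  vc=[28]
3: 0xbb (blk 23, set 3) → L1-HIT  vc=[28]
4: 0xe2 (blk 28, set 0) → VC-HIT  vc=[16]
5: 0x80 (blk 16, set 0) → VC-HIT  vc=[28]
6: 0xf8 (blk 31, set 3) → MISS  vc=[28, 23]
7: 0xfd (blk 31, set 3) → L1-HIT  vc=[28, 23]
8: 0xe4 (blk 28, set 0) → VC-HIT  vc=[16, 23]
9: 0xe7 (blk 28, set 0) → L1-HIT  vc=[16, 23]
10: 0xff (blk 31, set 3) → L1-HIT  vc=[16, 23]
11: 0xe0 (blk 28, set 0) → L1-HIT  vc=[16, 23]
12: 0xb9 (blk 23, set 3) → VC-HIT  vc=[16, 31]
13: 0xe2 (blk 28, set 0) → L1-HIT  vc=[16, 31]
14: 0xfa (blk 31, set 3) → VC-HIT  vc=[16, 23]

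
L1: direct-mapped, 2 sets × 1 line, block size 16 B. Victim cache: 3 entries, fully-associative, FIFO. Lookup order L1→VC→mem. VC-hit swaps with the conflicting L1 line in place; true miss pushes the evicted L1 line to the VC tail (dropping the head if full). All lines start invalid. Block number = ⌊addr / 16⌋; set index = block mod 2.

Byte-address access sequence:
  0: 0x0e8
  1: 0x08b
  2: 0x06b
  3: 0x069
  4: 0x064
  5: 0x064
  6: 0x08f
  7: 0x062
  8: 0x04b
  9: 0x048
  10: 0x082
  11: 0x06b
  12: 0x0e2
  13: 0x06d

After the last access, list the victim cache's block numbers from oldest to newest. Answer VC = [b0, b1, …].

0: 0xe8 (blk 14, set 0) → MISS  vc=[]
1: 0x8b (blk 8, set 0) → MISS  vc=[14]
2: 0x6b (blk 6, set 0) → MISS  vc=[14, 8]
3: 0x69 (blk 6, set 0) → L1-HIT  vc=[14, 8]
4: 0x64 (blk 6, set 0) → L1-HIT  vc=[14, 8]
5: 0x64 (blk 6, set 0) → L1-HIT  vc=[14, 8]
6: 0x8f (blk 8, set 0) → VC-HIT  vc=[14, 6]
7: 0x62 (blk 6, set 0) → VC-HIT  vc=[14, 8]
8: 0x4b (blk 4, set 0) → MISS  vc=[14, 8, 6]
9: 0x48 (blk 4, set 0) → L1-HIT  vc=[14, 8, 6]
10: 0x82 (blk 8, set 0) → VC-HIT  vc=[14, 4, 6]
11: 0x6b (blk 6, set 0) → VC-HIT  vc=[14, 4, 8]
12: 0xe2 (blk 14, set 0) → VC-HIT  vc=[6, 4, 8]
13: 0x6d (blk 6, set 0) → VC-HIT  vc=[14, 4, 8]

VC = [14, 4, 8]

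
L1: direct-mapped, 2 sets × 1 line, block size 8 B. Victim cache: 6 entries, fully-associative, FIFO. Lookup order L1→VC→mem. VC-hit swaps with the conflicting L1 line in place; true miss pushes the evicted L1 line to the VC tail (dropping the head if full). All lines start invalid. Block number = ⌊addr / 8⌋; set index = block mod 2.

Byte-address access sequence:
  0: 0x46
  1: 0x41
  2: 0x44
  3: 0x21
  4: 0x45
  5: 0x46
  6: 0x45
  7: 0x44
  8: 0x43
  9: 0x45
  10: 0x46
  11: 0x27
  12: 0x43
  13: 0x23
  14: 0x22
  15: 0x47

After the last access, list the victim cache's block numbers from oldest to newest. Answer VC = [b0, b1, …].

0: 0x46 (blk 8, set 0) → MISS  vc=[]
1: 0x41 (blk 8, set 0) → L1-HIT  vc=[]
2: 0x44 (blk 8, set 0) → L1-HIT  vc=[]
3: 0x21 (blk 4, set 0) → MISS  vc=[8]
4: 0x45 (blk 8, set 0) → VC-HIT  vc=[4]
5: 0x46 (blk 8, set 0) → L1-HIT  vc=[4]
6: 0x45 (blk 8, set 0) → L1-HIT  vc=[4]
7: 0x44 (blk 8, set 0) → L1-HIT  vc=[4]
8: 0x43 (blk 8, set 0) → L1-HIT  vc=[4]
9: 0x45 (blk 8, set 0) → L1-HIT  vc=[4]
10: 0x46 (blk 8, set 0) → L1-HIT  vc=[4]
11: 0x27 (blk 4, set 0) → VC-HIT  vc=[8]
12: 0x43 (blk 8, set 0) → VC-HIT  vc=[4]
13: 0x23 (blk 4, set 0) → VC-HIT  vc=[8]
14: 0x22 (blk 4, set 0) → L1-HIT  vc=[8]
15: 0x47 (blk 8, set 0) → VC-HIT  vc=[4]

VC = [4]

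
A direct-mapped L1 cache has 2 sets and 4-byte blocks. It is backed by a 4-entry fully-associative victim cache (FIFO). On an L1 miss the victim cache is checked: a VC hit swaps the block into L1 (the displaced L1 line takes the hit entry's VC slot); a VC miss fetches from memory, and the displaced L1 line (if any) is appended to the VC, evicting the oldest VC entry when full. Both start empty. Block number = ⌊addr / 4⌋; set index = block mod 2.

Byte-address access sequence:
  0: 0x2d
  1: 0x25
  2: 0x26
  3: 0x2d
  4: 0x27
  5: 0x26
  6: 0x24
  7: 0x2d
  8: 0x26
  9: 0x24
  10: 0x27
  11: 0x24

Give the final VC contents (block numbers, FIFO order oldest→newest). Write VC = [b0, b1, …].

VC = [11]

#0 0x2d→b11/s1 MISS; vc=[]
#1 0x25→b9/s1 MISS; vc=[11]
#2 0x26→b9/s1 L1-HIT; vc=[11]
#3 0x2d→b11/s1 VC-HIT; vc=[9]
#4 0x27→b9/s1 VC-HIT; vc=[11]
#5 0x26→b9/s1 L1-HIT; vc=[11]
#6 0x24→b9/s1 L1-HIT; vc=[11]
#7 0x2d→b11/s1 VC-HIT; vc=[9]
#8 0x26→b9/s1 VC-HIT; vc=[11]
#9 0x24→b9/s1 L1-HIT; vc=[11]
#10 0x27→b9/s1 L1-HIT; vc=[11]
#11 0x24→b9/s1 L1-HIT; vc=[11]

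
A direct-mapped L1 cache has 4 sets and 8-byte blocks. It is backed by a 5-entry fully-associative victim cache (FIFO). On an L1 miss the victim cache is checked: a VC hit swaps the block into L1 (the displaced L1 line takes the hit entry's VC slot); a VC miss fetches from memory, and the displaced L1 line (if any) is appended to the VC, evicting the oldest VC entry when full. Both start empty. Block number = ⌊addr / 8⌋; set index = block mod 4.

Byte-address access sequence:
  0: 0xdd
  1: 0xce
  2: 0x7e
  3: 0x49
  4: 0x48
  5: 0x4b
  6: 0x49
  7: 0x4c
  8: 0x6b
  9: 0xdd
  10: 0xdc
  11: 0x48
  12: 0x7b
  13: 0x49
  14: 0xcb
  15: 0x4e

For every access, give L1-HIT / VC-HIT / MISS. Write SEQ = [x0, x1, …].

SEQ = [MISS, MISS, MISS, MISS, L1-HIT, L1-HIT, L1-HIT, L1-HIT, MISS, VC-HIT, L1-HIT, VC-HIT, VC-HIT, L1-HIT, VC-HIT, VC-HIT]

#0 0xdd→b27/s3 MISS; vc=[]
#1 0xce→b25/s1 MISS; vc=[]
#2 0x7e→b15/s3 MISS; vc=[27]
#3 0x49→b9/s1 MISS; vc=[27,25]
#4 0x48→b9/s1 L1-HIT; vc=[27,25]
#5 0x4b→b9/s1 L1-HIT; vc=[27,25]
#6 0x49→b9/s1 L1-HIT; vc=[27,25]
#7 0x4c→b9/s1 L1-HIT; vc=[27,25]
#8 0x6b→b13/s1 MISS; vc=[27,25,9]
#9 0xdd→b27/s3 VC-HIT; vc=[15,25,9]
#10 0xdc→b27/s3 L1-HIT; vc=[15,25,9]
#11 0x48→b9/s1 VC-HIT; vc=[15,25,13]
#12 0x7b→b15/s3 VC-HIT; vc=[27,25,13]
#13 0x49→b9/s1 L1-HIT; vc=[27,25,13]
#14 0xcb→b25/s1 VC-HIT; vc=[27,9,13]
#15 0x4e→b9/s1 VC-HIT; vc=[27,25,13]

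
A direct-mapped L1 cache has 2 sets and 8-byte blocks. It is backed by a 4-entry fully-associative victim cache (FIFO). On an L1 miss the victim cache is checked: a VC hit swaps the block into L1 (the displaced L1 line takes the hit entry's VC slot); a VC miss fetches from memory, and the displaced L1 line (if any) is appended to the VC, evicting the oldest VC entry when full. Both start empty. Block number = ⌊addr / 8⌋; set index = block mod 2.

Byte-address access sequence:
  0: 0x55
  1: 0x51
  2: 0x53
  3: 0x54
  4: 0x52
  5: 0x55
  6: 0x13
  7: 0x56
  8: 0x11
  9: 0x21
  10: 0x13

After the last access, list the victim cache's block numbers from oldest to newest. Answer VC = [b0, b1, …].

  [0] addr=0x55 blk=10 s=0: MISS | VC []
  [1] addr=0x51 blk=10 s=0: L1-HIT | VC []
  [2] addr=0x53 blk=10 s=0: L1-HIT | VC []
  [3] addr=0x54 blk=10 s=0: L1-HIT | VC []
  [4] addr=0x52 blk=10 s=0: L1-HIT | VC []
  [5] addr=0x55 blk=10 s=0: L1-HIT | VC []
  [6] addr=0x13 blk=2 s=0: MISS | VC [10]
  [7] addr=0x56 blk=10 s=0: VC-HIT | VC [2]
  [8] addr=0x11 blk=2 s=0: VC-HIT | VC [10]
  [9] addr=0x21 blk=4 s=0: MISS | VC [10, 2]
  [10] addr=0x13 blk=2 s=0: VC-HIT | VC [10, 4]

VC = [10, 4]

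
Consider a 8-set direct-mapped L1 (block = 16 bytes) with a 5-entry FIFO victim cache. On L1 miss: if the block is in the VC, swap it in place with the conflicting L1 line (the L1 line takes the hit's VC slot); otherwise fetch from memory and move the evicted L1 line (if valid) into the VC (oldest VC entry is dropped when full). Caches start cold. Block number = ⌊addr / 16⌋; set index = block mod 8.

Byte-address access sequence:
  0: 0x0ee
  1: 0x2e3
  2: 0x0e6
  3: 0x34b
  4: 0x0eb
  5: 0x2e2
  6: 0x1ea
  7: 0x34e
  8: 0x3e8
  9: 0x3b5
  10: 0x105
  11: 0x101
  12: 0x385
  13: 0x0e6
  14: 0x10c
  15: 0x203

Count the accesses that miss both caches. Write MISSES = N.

#0 0xee→b14/s6 MISS; vc=[]
#1 0x2e3→b46/s6 MISS; vc=[14]
#2 0xe6→b14/s6 VC-HIT; vc=[46]
#3 0x34b→b52/s4 MISS; vc=[46]
#4 0xeb→b14/s6 L1-HIT; vc=[46]
#5 0x2e2→b46/s6 VC-HIT; vc=[14]
#6 0x1ea→b30/s6 MISS; vc=[14,46]
#7 0x34e→b52/s4 L1-HIT; vc=[14,46]
#8 0x3e8→b62/s6 MISS; vc=[14,46,30]
#9 0x3b5→b59/s3 MISS; vc=[14,46,30]
#10 0x105→b16/s0 MISS; vc=[14,46,30]
#11 0x101→b16/s0 L1-HIT; vc=[14,46,30]
#12 0x385→b56/s0 MISS; vc=[14,46,30,16]
#13 0xe6→b14/s6 VC-HIT; vc=[62,46,30,16]
#14 0x10c→b16/s0 VC-HIT; vc=[62,46,30,56]
#15 0x203→b32/s0 MISS; vc=[62,46,30,56,16]

MISSES = 9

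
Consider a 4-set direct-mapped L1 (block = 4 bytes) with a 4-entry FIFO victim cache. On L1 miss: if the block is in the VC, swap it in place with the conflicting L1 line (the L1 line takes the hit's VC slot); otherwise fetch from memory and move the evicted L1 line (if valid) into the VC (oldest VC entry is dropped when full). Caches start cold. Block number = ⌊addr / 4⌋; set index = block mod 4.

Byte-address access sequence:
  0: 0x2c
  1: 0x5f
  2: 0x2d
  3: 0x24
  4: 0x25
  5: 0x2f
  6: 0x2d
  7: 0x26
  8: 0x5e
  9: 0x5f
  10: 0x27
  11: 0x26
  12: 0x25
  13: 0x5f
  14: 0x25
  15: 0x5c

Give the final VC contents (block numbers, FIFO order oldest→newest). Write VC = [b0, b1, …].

  [0] addr=0x2c blk=11 s=3: MISS | VC []
  [1] addr=0x5f blk=23 s=3: MISS | VC [11]
  [2] addr=0x2d blk=11 s=3: VC-HIT | VC [23]
  [3] addr=0x24 blk=9 s=1: MISS | VC [23]
  [4] addr=0x25 blk=9 s=1: L1-HIT | VC [23]
  [5] addr=0x2f blk=11 s=3: L1-HIT | VC [23]
  [6] addr=0x2d blk=11 s=3: L1-HIT | VC [23]
  [7] addr=0x26 blk=9 s=1: L1-HIT | VC [23]
  [8] addr=0x5e blk=23 s=3: VC-HIT | VC [11]
  [9] addr=0x5f blk=23 s=3: L1-HIT | VC [11]
  [10] addr=0x27 blk=9 s=1: L1-HIT | VC [11]
  [11] addr=0x26 blk=9 s=1: L1-HIT | VC [11]
  [12] addr=0x25 blk=9 s=1: L1-HIT | VC [11]
  [13] addr=0x5f blk=23 s=3: L1-HIT | VC [11]
  [14] addr=0x25 blk=9 s=1: L1-HIT | VC [11]
  [15] addr=0x5c blk=23 s=3: L1-HIT | VC [11]

VC = [11]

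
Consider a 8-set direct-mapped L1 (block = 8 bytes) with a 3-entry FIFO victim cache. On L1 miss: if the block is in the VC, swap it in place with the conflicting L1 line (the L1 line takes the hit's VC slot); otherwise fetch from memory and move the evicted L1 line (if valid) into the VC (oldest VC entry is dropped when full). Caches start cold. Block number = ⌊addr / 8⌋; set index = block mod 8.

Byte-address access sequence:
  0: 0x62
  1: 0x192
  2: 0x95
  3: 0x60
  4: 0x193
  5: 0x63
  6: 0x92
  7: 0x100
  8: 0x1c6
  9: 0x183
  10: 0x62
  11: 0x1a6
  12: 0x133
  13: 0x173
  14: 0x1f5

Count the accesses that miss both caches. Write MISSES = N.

  [0] addr=0x62 blk=12 s=4: MISS | VC []
  [1] addr=0x192 blk=50 s=2: MISS | VC []
  [2] addr=0x95 blk=18 s=2: MISS | VC [50]
  [3] addr=0x60 blk=12 s=4: L1-HIT | VC [50]
  [4] addr=0x193 blk=50 s=2: VC-HIT | VC [18]
  [5] addr=0x63 blk=12 s=4: L1-HIT | VC [18]
  [6] addr=0x92 blk=18 s=2: VC-HIT | VC [50]
  [7] addr=0x100 blk=32 s=0: MISS | VC [50]
  [8] addr=0x1c6 blk=56 s=0: MISS | VC [50, 32]
  [9] addr=0x183 blk=48 s=0: MISS | VC [50, 32, 56]
  [10] addr=0x62 blk=12 s=4: L1-HIT | VC [50, 32, 56]
  [11] addr=0x1a6 blk=52 s=4: MISS | VC [32, 56, 12]
  [12] addr=0x133 blk=38 s=6: MISS | VC [32, 56, 12]
  [13] addr=0x173 blk=46 s=6: MISS | VC [56, 12, 38]
  [14] addr=0x1f5 blk=62 s=6: MISS | VC [12, 38, 46]

MISSES = 10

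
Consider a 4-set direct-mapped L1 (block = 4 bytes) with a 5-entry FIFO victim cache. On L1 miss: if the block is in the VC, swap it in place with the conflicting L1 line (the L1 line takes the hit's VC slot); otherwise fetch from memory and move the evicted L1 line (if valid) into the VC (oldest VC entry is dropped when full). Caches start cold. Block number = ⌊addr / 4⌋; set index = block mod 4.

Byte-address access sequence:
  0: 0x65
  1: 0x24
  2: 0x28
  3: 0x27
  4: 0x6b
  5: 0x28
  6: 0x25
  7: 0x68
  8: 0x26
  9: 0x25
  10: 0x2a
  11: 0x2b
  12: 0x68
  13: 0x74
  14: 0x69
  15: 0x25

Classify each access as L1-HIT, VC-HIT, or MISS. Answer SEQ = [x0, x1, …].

SEQ = [MISS, MISS, MISS, L1-HIT, MISS, VC-HIT, L1-HIT, VC-HIT, L1-HIT, L1-HIT, VC-HIT, L1-HIT, VC-HIT, MISS, L1-HIT, VC-HIT]

#0 0x65→b25/s1 MISS; vc=[]
#1 0x24→b9/s1 MISS; vc=[25]
#2 0x28→b10/s2 MISS; vc=[25]
#3 0x27→b9/s1 L1-HIT; vc=[25]
#4 0x6b→b26/s2 MISS; vc=[25,10]
#5 0x28→b10/s2 VC-HIT; vc=[25,26]
#6 0x25→b9/s1 L1-HIT; vc=[25,26]
#7 0x68→b26/s2 VC-HIT; vc=[25,10]
#8 0x26→b9/s1 L1-HIT; vc=[25,10]
#9 0x25→b9/s1 L1-HIT; vc=[25,10]
#10 0x2a→b10/s2 VC-HIT; vc=[25,26]
#11 0x2b→b10/s2 L1-HIT; vc=[25,26]
#12 0x68→b26/s2 VC-HIT; vc=[25,10]
#13 0x74→b29/s1 MISS; vc=[25,10,9]
#14 0x69→b26/s2 L1-HIT; vc=[25,10,9]
#15 0x25→b9/s1 VC-HIT; vc=[25,10,29]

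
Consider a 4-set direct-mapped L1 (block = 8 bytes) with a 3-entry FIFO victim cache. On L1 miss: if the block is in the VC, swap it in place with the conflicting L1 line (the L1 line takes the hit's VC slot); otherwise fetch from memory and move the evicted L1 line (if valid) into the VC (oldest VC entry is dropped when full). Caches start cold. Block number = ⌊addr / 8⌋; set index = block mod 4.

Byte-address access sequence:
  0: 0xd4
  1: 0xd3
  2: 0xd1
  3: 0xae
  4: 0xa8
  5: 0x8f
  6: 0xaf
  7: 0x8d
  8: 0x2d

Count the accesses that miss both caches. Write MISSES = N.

#0 0xd4→b26/s2 MISS; vc=[]
#1 0xd3→b26/s2 L1-HIT; vc=[]
#2 0xd1→b26/s2 L1-HIT; vc=[]
#3 0xae→b21/s1 MISS; vc=[]
#4 0xa8→b21/s1 L1-HIT; vc=[]
#5 0x8f→b17/s1 MISS; vc=[21]
#6 0xaf→b21/s1 VC-HIT; vc=[17]
#7 0x8d→b17/s1 VC-HIT; vc=[21]
#8 0x2d→b5/s1 MISS; vc=[21,17]

MISSES = 4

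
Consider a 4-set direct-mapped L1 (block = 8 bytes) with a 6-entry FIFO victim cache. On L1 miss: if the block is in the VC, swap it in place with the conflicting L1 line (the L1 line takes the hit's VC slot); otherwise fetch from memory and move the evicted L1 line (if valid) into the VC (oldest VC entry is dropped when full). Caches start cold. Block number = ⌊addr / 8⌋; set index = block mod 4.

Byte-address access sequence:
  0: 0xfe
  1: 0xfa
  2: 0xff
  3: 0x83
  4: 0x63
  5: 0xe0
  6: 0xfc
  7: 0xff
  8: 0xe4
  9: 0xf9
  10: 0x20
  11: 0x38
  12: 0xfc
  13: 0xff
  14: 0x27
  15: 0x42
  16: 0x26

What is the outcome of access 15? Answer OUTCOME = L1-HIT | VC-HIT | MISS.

0: 0xfe (blk 31, set 3) → MISS  vc=[]
1: 0xfa (blk 31, set 3) → L1-HIT  vc=[]
2: 0xff (blk 31, set 3) → L1-HIT  vc=[]
3: 0x83 (blk 16, set 0) → MISS  vc=[]
4: 0x63 (blk 12, set 0) → MISS  vc=[16]
5: 0xe0 (blk 28, set 0) → MISS  vc=[16, 12]
6: 0xfc (blk 31, set 3) → L1-HIT  vc=[16, 12]
7: 0xff (blk 31, set 3) → L1-HIT  vc=[16, 12]
8: 0xe4 (blk 28, set 0) → L1-HIT  vc=[16, 12]
9: 0xf9 (blk 31, set 3) → L1-HIT  vc=[16, 12]
10: 0x20 (blk 4, set 0) → MISS  vc=[16, 12, 28]
11: 0x38 (blk 7, set 3) → MISS  vc=[16, 12, 28, 31]
12: 0xfc (blk 31, set 3) → VC-HIT  vc=[16, 12, 28, 7]
13: 0xff (blk 31, set 3) → L1-HIT  vc=[16, 12, 28, 7]
14: 0x27 (blk 4, set 0) → L1-HIT  vc=[16, 12, 28, 7]
15: 0x42 (blk 8, set 0) → MISS  vc=[16, 12, 28, 7, 4]
16: 0x26 (blk 4, set 0) → VC-HIT  vc=[16, 12, 28, 7, 8]

OUTCOME = MISS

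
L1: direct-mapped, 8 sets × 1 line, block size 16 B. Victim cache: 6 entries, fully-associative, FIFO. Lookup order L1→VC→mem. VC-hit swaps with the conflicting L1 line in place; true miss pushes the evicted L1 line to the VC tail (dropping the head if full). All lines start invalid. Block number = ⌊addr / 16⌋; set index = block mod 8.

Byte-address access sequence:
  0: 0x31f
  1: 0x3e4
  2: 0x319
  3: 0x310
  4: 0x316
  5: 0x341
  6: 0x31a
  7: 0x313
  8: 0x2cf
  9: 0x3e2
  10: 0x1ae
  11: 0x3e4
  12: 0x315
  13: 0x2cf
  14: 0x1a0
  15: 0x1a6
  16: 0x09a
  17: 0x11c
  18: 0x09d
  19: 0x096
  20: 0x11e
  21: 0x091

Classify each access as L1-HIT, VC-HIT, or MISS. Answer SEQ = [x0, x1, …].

  [0] addr=0x31f blk=49 s=1: MISS | VC []
  [1] addr=0x3e4 blk=62 s=6: MISS | VC []
  [2] addr=0x319 blk=49 s=1: L1-HIT | VC []
  [3] addr=0x310 blk=49 s=1: L1-HIT | VC []
  [4] addr=0x316 blk=49 s=1: L1-HIT | VC []
  [5] addr=0x341 blk=52 s=4: MISS | VC []
  [6] addr=0x31a blk=49 s=1: L1-HIT | VC []
  [7] addr=0x313 blk=49 s=1: L1-HIT | VC []
  [8] addr=0x2cf blk=44 s=4: MISS | VC [52]
  [9] addr=0x3e2 blk=62 s=6: L1-HIT | VC [52]
  [10] addr=0x1ae blk=26 s=2: MISS | VC [52]
  [11] addr=0x3e4 blk=62 s=6: L1-HIT | VC [52]
  [12] addr=0x315 blk=49 s=1: L1-HIT | VC [52]
  [13] addr=0x2cf blk=44 s=4: L1-HIT | VC [52]
  [14] addr=0x1a0 blk=26 s=2: L1-HIT | VC [52]
  [15] addr=0x1a6 blk=26 s=2: L1-HIT | VC [52]
  [16] addr=0x9a blk=9 s=1: MISS | VC [52, 49]
  [17] addr=0x11c blk=17 s=1: MISS | VC [52, 49, 9]
  [18] addr=0x9d blk=9 s=1: VC-HIT | VC [52, 49, 17]
  [19] addr=0x96 blk=9 s=1: L1-HIT | VC [52, 49, 17]
  [20] addr=0x11e blk=17 s=1: VC-HIT | VC [52, 49, 9]
  [21] addr=0x91 blk=9 s=1: VC-HIT | VC [52, 49, 17]

SEQ = [MISS, MISS, L1-HIT, L1-HIT, L1-HIT, MISS, L1-HIT, L1-HIT, MISS, L1-HIT, MISS, L1-HIT, L1-HIT, L1-HIT, L1-HIT, L1-HIT, MISS, MISS, VC-HIT, L1-HIT, VC-HIT, VC-HIT]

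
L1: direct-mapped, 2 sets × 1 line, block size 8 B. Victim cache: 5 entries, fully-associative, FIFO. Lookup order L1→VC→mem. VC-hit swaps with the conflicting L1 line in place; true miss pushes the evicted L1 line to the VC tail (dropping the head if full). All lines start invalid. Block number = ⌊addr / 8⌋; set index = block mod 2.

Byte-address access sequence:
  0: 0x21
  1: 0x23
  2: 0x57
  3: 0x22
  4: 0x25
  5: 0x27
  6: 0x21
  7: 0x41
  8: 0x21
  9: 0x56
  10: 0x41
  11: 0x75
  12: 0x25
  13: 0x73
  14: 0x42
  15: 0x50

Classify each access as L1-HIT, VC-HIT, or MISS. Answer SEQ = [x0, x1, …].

#0 0x21→b4/s0 MISS; vc=[]
#1 0x23→b4/s0 L1-HIT; vc=[]
#2 0x57→b10/s0 MISS; vc=[4]
#3 0x22→b4/s0 VC-HIT; vc=[10]
#4 0x25→b4/s0 L1-HIT; vc=[10]
#5 0x27→b4/s0 L1-HIT; vc=[10]
#6 0x21→b4/s0 L1-HIT; vc=[10]
#7 0x41→b8/s0 MISS; vc=[10,4]
#8 0x21→b4/s0 VC-HIT; vc=[10,8]
#9 0x56→b10/s0 VC-HIT; vc=[4,8]
#10 0x41→b8/s0 VC-HIT; vc=[4,10]
#11 0x75→b14/s0 MISS; vc=[4,10,8]
#12 0x25→b4/s0 VC-HIT; vc=[14,10,8]
#13 0x73→b14/s0 VC-HIT; vc=[4,10,8]
#14 0x42→b8/s0 VC-HIT; vc=[4,10,14]
#15 0x50→b10/s0 VC-HIT; vc=[4,8,14]

SEQ = [MISS, L1-HIT, MISS, VC-HIT, L1-HIT, L1-HIT, L1-HIT, MISS, VC-HIT, VC-HIT, VC-HIT, MISS, VC-HIT, VC-HIT, VC-HIT, VC-HIT]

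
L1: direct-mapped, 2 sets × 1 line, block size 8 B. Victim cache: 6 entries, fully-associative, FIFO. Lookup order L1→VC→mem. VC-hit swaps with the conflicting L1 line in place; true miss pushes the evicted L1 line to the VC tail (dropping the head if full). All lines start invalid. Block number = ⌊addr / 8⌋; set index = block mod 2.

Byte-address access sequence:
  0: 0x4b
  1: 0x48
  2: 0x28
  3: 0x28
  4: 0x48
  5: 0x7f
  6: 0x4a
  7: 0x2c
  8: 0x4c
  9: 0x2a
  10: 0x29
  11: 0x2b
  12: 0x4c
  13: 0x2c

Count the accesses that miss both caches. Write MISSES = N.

MISSES = 3

#0 0x4b→b9/s1 MISS; vc=[]
#1 0x48→b9/s1 L1-HIT; vc=[]
#2 0x28→b5/s1 MISS; vc=[9]
#3 0x28→b5/s1 L1-HIT; vc=[9]
#4 0x48→b9/s1 VC-HIT; vc=[5]
#5 0x7f→b15/s1 MISS; vc=[5,9]
#6 0x4a→b9/s1 VC-HIT; vc=[5,15]
#7 0x2c→b5/s1 VC-HIT; vc=[9,15]
#8 0x4c→b9/s1 VC-HIT; vc=[5,15]
#9 0x2a→b5/s1 VC-HIT; vc=[9,15]
#10 0x29→b5/s1 L1-HIT; vc=[9,15]
#11 0x2b→b5/s1 L1-HIT; vc=[9,15]
#12 0x4c→b9/s1 VC-HIT; vc=[5,15]
#13 0x2c→b5/s1 VC-HIT; vc=[9,15]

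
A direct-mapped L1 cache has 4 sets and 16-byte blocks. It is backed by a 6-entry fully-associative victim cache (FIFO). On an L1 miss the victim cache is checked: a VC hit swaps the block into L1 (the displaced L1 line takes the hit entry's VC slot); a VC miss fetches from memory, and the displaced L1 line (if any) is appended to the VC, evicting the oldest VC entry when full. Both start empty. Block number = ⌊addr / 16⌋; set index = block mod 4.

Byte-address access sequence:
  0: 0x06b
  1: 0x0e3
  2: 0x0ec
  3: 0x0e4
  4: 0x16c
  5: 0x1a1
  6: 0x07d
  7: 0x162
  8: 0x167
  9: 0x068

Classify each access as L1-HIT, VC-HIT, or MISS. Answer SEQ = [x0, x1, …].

SEQ = [MISS, MISS, L1-HIT, L1-HIT, MISS, MISS, MISS, VC-HIT, L1-HIT, VC-HIT]

  [0] addr=0x6b blk=6 s=2: MISS | VC []
  [1] addr=0xe3 blk=14 s=2: MISS | VC [6]
  [2] addr=0xec blk=14 s=2: L1-HIT | VC [6]
  [3] addr=0xe4 blk=14 s=2: L1-HIT | VC [6]
  [4] addr=0x16c blk=22 s=2: MISS | VC [6, 14]
  [5] addr=0x1a1 blk=26 s=2: MISS | VC [6, 14, 22]
  [6] addr=0x7d blk=7 s=3: MISS | VC [6, 14, 22]
  [7] addr=0x162 blk=22 s=2: VC-HIT | VC [6, 14, 26]
  [8] addr=0x167 blk=22 s=2: L1-HIT | VC [6, 14, 26]
  [9] addr=0x68 blk=6 s=2: VC-HIT | VC [22, 14, 26]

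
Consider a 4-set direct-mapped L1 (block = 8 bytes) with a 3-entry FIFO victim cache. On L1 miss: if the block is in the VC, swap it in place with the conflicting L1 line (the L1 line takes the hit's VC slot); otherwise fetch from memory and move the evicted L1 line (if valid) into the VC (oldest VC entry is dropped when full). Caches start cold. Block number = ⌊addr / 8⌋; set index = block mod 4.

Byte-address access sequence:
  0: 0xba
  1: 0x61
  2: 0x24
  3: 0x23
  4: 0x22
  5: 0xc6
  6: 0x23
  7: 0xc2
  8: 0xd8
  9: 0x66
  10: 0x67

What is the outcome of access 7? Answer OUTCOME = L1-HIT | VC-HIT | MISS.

OUTCOME = VC-HIT

  [0] addr=0xba blk=23 s=3: MISS | VC []
  [1] addr=0x61 blk=12 s=0: MISS | VC []
  [2] addr=0x24 blk=4 s=0: MISS | VC [12]
  [3] addr=0x23 blk=4 s=0: L1-HIT | VC [12]
  [4] addr=0x22 blk=4 s=0: L1-HIT | VC [12]
  [5] addr=0xc6 blk=24 s=0: MISS | VC [12, 4]
  [6] addr=0x23 blk=4 s=0: VC-HIT | VC [12, 24]
  [7] addr=0xc2 blk=24 s=0: VC-HIT | VC [12, 4]
  [8] addr=0xd8 blk=27 s=3: MISS | VC [12, 4, 23]
  [9] addr=0x66 blk=12 s=0: VC-HIT | VC [24, 4, 23]
  [10] addr=0x67 blk=12 s=0: L1-HIT | VC [24, 4, 23]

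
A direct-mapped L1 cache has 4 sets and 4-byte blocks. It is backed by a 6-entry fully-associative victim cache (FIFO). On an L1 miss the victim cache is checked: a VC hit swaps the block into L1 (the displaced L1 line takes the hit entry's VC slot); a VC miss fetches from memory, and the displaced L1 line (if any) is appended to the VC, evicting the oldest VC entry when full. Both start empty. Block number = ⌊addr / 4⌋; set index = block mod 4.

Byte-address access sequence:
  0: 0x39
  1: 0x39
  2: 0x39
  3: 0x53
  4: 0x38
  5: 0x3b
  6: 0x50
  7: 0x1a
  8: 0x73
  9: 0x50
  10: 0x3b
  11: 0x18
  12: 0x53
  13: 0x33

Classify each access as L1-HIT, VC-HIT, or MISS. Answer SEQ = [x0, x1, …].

0: 0x39 (blk 14, set 2) → MISS  vc=[]
1: 0x39 (blk 14, set 2) → L1-HIT  vc=[]
2: 0x39 (blk 14, set 2) → L1-HIT  vc=[]
3: 0x53 (blk 20, set 0) → MISS  vc=[]
4: 0x38 (blk 14, set 2) → L1-HIT  vc=[]
5: 0x3b (blk 14, set 2) → L1-HIT  vc=[]
6: 0x50 (blk 20, set 0) → L1-HIT  vc=[]
7: 0x1a (blk 6, set 2) → MISS  vc=[14]
8: 0x73 (blk 28, set 0) → MISS  vc=[14, 20]
9: 0x50 (blk 20, set 0) → VC-HIT  vc=[14, 28]
10: 0x3b (blk 14, set 2) → VC-HIT  vc=[6, 28]
11: 0x18 (blk 6, set 2) → VC-HIT  vc=[14, 28]
12: 0x53 (blk 20, set 0) → L1-HIT  vc=[14, 28]
13: 0x33 (blk 12, set 0) → MISS  vc=[14, 28, 20]

SEQ = [MISS, L1-HIT, L1-HIT, MISS, L1-HIT, L1-HIT, L1-HIT, MISS, MISS, VC-HIT, VC-HIT, VC-HIT, L1-HIT, MISS]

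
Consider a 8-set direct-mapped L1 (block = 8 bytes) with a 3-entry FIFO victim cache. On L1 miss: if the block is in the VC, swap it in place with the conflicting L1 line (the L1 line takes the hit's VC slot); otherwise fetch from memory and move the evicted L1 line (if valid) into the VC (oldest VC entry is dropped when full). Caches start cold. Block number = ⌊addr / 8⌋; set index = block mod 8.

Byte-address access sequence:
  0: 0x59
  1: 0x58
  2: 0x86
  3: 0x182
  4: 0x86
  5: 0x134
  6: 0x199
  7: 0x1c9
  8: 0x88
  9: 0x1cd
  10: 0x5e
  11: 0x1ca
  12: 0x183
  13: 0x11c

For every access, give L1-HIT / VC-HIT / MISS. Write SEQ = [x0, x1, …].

SEQ = [MISS, L1-HIT, MISS, MISS, VC-HIT, MISS, MISS, MISS, MISS, VC-HIT, VC-HIT, L1-HIT, VC-HIT, MISS]

#0 0x59→b11/s3 MISS; vc=[]
#1 0x58→b11/s3 L1-HIT; vc=[]
#2 0x86→b16/s0 MISS; vc=[]
#3 0x182→b48/s0 MISS; vc=[16]
#4 0x86→b16/s0 VC-HIT; vc=[48]
#5 0x134→b38/s6 MISS; vc=[48]
#6 0x199→b51/s3 MISS; vc=[48,11]
#7 0x1c9→b57/s1 MISS; vc=[48,11]
#8 0x88→b17/s1 MISS; vc=[48,11,57]
#9 0x1cd→b57/s1 VC-HIT; vc=[48,11,17]
#10 0x5e→b11/s3 VC-HIT; vc=[48,51,17]
#11 0x1ca→b57/s1 L1-HIT; vc=[48,51,17]
#12 0x183→b48/s0 VC-HIT; vc=[16,51,17]
#13 0x11c→b35/s3 MISS; vc=[51,17,11]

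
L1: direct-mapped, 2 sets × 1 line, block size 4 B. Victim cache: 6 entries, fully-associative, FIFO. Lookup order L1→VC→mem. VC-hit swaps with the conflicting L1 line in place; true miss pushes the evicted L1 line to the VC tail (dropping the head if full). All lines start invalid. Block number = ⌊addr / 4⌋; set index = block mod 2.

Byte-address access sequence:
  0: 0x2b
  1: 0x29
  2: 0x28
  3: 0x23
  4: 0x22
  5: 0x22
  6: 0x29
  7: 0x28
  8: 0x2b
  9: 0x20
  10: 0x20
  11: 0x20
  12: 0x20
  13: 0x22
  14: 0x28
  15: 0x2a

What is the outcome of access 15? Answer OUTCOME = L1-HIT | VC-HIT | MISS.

OUTCOME = L1-HIT

0: 0x2b (blk 10, set 0) → MISS  vc=[]
1: 0x29 (blk 10, set 0) → L1-HIT  vc=[]
2: 0x28 (blk 10, set 0) → L1-HIT  vc=[]
3: 0x23 (blk 8, set 0) → MISS  vc=[10]
4: 0x22 (blk 8, set 0) → L1-HIT  vc=[10]
5: 0x22 (blk 8, set 0) → L1-HIT  vc=[10]
6: 0x29 (blk 10, set 0) → VC-HIT  vc=[8]
7: 0x28 (blk 10, set 0) → L1-HIT  vc=[8]
8: 0x2b (blk 10, set 0) → L1-HIT  vc=[8]
9: 0x20 (blk 8, set 0) → VC-HIT  vc=[10]
10: 0x20 (blk 8, set 0) → L1-HIT  vc=[10]
11: 0x20 (blk 8, set 0) → L1-HIT  vc=[10]
12: 0x20 (blk 8, set 0) → L1-HIT  vc=[10]
13: 0x22 (blk 8, set 0) → L1-HIT  vc=[10]
14: 0x28 (blk 10, set 0) → VC-HIT  vc=[8]
15: 0x2a (blk 10, set 0) → L1-HIT  vc=[8]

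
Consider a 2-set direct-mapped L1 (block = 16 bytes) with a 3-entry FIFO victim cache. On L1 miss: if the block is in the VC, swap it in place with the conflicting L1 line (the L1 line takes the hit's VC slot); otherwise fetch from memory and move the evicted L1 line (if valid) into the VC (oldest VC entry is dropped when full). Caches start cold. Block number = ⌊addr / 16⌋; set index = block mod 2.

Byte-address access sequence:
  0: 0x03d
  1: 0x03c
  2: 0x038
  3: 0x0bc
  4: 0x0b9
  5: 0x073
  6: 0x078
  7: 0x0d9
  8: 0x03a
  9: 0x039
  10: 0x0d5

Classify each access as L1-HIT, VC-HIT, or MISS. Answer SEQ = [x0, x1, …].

SEQ = [MISS, L1-HIT, L1-HIT, MISS, L1-HIT, MISS, L1-HIT, MISS, VC-HIT, L1-HIT, VC-HIT]

  [0] addr=0x3d blk=3 s=1: MISS | VC []
  [1] addr=0x3c blk=3 s=1: L1-HIT | VC []
  [2] addr=0x38 blk=3 s=1: L1-HIT | VC []
  [3] addr=0xbc blk=11 s=1: MISS | VC [3]
  [4] addr=0xb9 blk=11 s=1: L1-HIT | VC [3]
  [5] addr=0x73 blk=7 s=1: MISS | VC [3, 11]
  [6] addr=0x78 blk=7 s=1: L1-HIT | VC [3, 11]
  [7] addr=0xd9 blk=13 s=1: MISS | VC [3, 11, 7]
  [8] addr=0x3a blk=3 s=1: VC-HIT | VC [13, 11, 7]
  [9] addr=0x39 blk=3 s=1: L1-HIT | VC [13, 11, 7]
  [10] addr=0xd5 blk=13 s=1: VC-HIT | VC [3, 11, 7]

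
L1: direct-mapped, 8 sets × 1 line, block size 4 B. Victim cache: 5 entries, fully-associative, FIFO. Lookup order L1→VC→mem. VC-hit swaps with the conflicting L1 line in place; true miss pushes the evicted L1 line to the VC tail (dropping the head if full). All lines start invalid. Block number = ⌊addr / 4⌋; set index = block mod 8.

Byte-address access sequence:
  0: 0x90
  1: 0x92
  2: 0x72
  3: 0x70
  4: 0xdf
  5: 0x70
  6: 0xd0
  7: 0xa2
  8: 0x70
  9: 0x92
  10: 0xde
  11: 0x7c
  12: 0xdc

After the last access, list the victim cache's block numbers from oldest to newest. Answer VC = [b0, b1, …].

VC = [28, 52, 31]

0: 0x90 (blk 36, set 4) → MISS  vc=[]
1: 0x92 (blk 36, set 4) → L1-HIT  vc=[]
2: 0x72 (blk 28, set 4) → MISS  vc=[36]
3: 0x70 (blk 28, set 4) → L1-HIT  vc=[36]
4: 0xdf (blk 55, set 7) → MISS  vc=[36]
5: 0x70 (blk 28, set 4) → L1-HIT  vc=[36]
6: 0xd0 (blk 52, set 4) → MISS  vc=[36, 28]
7: 0xa2 (blk 40, set 0) → MISS  vc=[36, 28]
8: 0x70 (blk 28, set 4) → VC-HIT  vc=[36, 52]
9: 0x92 (blk 36, set 4) → VC-HIT  vc=[28, 52]
10: 0xde (blk 55, set 7) → L1-HIT  vc=[28, 52]
11: 0x7c (blk 31, set 7) → MISS  vc=[28, 52, 55]
12: 0xdc (blk 55, set 7) → VC-HIT  vc=[28, 52, 31]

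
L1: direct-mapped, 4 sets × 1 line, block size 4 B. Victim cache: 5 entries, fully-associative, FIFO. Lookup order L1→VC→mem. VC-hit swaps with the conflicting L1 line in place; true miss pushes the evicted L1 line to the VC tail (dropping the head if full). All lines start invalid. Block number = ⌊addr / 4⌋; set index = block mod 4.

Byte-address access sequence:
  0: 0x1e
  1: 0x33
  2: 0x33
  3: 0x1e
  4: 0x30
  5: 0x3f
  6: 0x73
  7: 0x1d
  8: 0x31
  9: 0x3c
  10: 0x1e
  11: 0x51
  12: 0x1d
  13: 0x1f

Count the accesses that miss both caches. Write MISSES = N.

  [0] addr=0x1e blk=7 s=3: MISS | VC []
  [1] addr=0x33 blk=12 s=0: MISS | VC []
  [2] addr=0x33 blk=12 s=0: L1-HIT | VC []
  [3] addr=0x1e blk=7 s=3: L1-HIT | VC []
  [4] addr=0x30 blk=12 s=0: L1-HIT | VC []
  [5] addr=0x3f blk=15 s=3: MISS | VC [7]
  [6] addr=0x73 blk=28 s=0: MISS | VC [7, 12]
  [7] addr=0x1d blk=7 s=3: VC-HIT | VC [15, 12]
  [8] addr=0x31 blk=12 s=0: VC-HIT | VC [15, 28]
  [9] addr=0x3c blk=15 s=3: VC-HIT | VC [7, 28]
  [10] addr=0x1e blk=7 s=3: VC-HIT | VC [15, 28]
  [11] addr=0x51 blk=20 s=0: MISS | VC [15, 28, 12]
  [12] addr=0x1d blk=7 s=3: L1-HIT | VC [15, 28, 12]
  [13] addr=0x1f blk=7 s=3: L1-HIT | VC [15, 28, 12]

MISSES = 5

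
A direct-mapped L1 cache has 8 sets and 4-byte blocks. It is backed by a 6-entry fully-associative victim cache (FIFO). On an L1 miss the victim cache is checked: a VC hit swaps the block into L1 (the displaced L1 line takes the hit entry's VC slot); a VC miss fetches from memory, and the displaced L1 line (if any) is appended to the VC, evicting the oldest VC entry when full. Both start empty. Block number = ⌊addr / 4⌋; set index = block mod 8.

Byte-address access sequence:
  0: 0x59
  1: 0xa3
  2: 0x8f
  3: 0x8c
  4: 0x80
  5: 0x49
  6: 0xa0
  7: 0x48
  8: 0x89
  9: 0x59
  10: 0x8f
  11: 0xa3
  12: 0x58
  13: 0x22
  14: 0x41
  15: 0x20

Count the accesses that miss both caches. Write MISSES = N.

0: 0x59 (blk 22, set 6) → MISS  vc=[]
1: 0xa3 (blk 40, set 0) → MISS  vc=[]
2: 0x8f (blk 35, set 3) → MISS  vc=[]
3: 0x8c (blk 35, set 3) → L1-HIT  vc=[]
4: 0x80 (blk 32, set 0) → MISS  vc=[40]
5: 0x49 (blk 18, set 2) → MISS  vc=[40]
6: 0xa0 (blk 40, set 0) → VC-HIT  vc=[32]
7: 0x48 (blk 18, set 2) → L1-HIT  vc=[32]
8: 0x89 (blk 34, set 2) → MISS  vc=[32, 18]
9: 0x59 (blk 22, set 6) → L1-HIT  vc=[32, 18]
10: 0x8f (blk 35, set 3) → L1-HIT  vc=[32, 18]
11: 0xa3 (blk 40, set 0) → L1-HIT  vc=[32, 18]
12: 0x58 (blk 22, set 6) → L1-HIT  vc=[32, 18]
13: 0x22 (blk 8, set 0) → MISS  vc=[32, 18, 40]
14: 0x41 (blk 16, set 0) → MISS  vc=[32, 18, 40, 8]
15: 0x20 (blk 8, set 0) → VC-HIT  vc=[32, 18, 40, 16]

MISSES = 8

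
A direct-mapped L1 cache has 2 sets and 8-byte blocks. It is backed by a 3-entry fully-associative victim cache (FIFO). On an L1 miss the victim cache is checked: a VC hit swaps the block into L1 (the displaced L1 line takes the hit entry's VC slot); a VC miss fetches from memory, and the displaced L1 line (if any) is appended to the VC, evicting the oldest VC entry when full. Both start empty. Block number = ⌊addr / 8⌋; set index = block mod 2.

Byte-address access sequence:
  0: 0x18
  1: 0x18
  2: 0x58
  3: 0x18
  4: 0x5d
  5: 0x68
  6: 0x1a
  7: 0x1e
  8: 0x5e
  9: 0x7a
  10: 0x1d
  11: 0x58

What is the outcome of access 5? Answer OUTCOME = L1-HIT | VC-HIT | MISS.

OUTCOME = MISS

#0 0x18→b3/s1 MISS; vc=[]
#1 0x18→b3/s1 L1-HIT; vc=[]
#2 0x58→b11/s1 MISS; vc=[3]
#3 0x18→b3/s1 VC-HIT; vc=[11]
#4 0x5d→b11/s1 VC-HIT; vc=[3]
#5 0x68→b13/s1 MISS; vc=[3,11]
#6 0x1a→b3/s1 VC-HIT; vc=[13,11]
#7 0x1e→b3/s1 L1-HIT; vc=[13,11]
#8 0x5e→b11/s1 VC-HIT; vc=[13,3]
#9 0x7a→b15/s1 MISS; vc=[13,3,11]
#10 0x1d→b3/s1 VC-HIT; vc=[13,15,11]
#11 0x58→b11/s1 VC-HIT; vc=[13,15,3]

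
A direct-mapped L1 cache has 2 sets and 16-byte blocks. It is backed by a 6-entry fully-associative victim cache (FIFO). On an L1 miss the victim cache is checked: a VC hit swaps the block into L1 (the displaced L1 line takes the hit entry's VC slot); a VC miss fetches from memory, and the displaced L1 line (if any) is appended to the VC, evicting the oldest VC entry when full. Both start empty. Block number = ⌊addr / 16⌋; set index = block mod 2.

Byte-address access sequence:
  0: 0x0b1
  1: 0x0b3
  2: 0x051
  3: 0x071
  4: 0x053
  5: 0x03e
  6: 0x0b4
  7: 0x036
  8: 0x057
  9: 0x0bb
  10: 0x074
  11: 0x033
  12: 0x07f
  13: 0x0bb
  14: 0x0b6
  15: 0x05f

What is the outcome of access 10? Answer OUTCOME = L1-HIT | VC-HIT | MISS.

0: 0xb1 (blk 11, set 1) → MISS  vc=[]
1: 0xb3 (blk 11, set 1) → L1-HIT  vc=[]
2: 0x51 (blk 5, set 1) → MISS  vc=[11]
3: 0x71 (blk 7, set 1) → MISS  vc=[11, 5]
4: 0x53 (blk 5, set 1) → VC-HIT  vc=[11, 7]
5: 0x3e (blk 3, set 1) → MISS  vc=[11, 7, 5]
6: 0xb4 (blk 11, set 1) → VC-HIT  vc=[3, 7, 5]
7: 0x36 (blk 3, set 1) → VC-HIT  vc=[11, 7, 5]
8: 0x57 (blk 5, set 1) → VC-HIT  vc=[11, 7, 3]
9: 0xbb (blk 11, set 1) → VC-HIT  vc=[5, 7, 3]
10: 0x74 (blk 7, set 1) → VC-HIT  vc=[5, 11, 3]
11: 0x33 (blk 3, set 1) → VC-HIT  vc=[5, 11, 7]
12: 0x7f (blk 7, set 1) → VC-HIT  vc=[5, 11, 3]
13: 0xbb (blk 11, set 1) → VC-HIT  vc=[5, 7, 3]
14: 0xb6 (blk 11, set 1) → L1-HIT  vc=[5, 7, 3]
15: 0x5f (blk 5, set 1) → VC-HIT  vc=[11, 7, 3]

OUTCOME = VC-HIT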